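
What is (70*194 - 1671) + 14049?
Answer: 25958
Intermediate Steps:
(70*194 - 1671) + 14049 = (13580 - 1671) + 14049 = 11909 + 14049 = 25958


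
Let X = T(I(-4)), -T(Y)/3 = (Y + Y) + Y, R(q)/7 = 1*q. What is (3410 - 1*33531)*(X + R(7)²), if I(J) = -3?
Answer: -73133788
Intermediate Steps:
R(q) = 7*q (R(q) = 7*(1*q) = 7*q)
T(Y) = -9*Y (T(Y) = -3*((Y + Y) + Y) = -3*(2*Y + Y) = -9*Y)
X = 27 (X = -9*(-3) = 27)
(3410 - 1*33531)*(X + R(7)²) = (3410 - 1*33531)*(27 + (7*7)²) = (3410 - 33531)*(27 + 49²) = -30121*(27 + 2401) = -30121*2428 = -73133788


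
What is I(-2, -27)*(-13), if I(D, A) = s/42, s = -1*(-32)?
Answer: -208/21 ≈ -9.9048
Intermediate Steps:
s = 32
I(D, A) = 16/21 (I(D, A) = 32/42 = 32*(1/42) = 16/21)
I(-2, -27)*(-13) = (16/21)*(-13) = -208/21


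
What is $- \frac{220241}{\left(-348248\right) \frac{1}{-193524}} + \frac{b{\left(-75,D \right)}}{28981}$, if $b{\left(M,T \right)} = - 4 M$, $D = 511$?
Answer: $- \frac{716488247271}{5854162} \approx -1.2239 \cdot 10^{5}$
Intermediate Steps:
$- \frac{220241}{\left(-348248\right) \frac{1}{-193524}} + \frac{b{\left(-75,D \right)}}{28981} = - \frac{220241}{\left(-348248\right) \frac{1}{-193524}} + \frac{\left(-4\right) \left(-75\right)}{28981} = - \frac{220241}{\left(-348248\right) \left(- \frac{1}{193524}\right)} + 300 \cdot \frac{1}{28981} = - \frac{220241}{\frac{87062}{48381}} + \frac{300}{28981} = \left(-220241\right) \frac{48381}{87062} + \frac{300}{28981} = - \frac{24722691}{202} + \frac{300}{28981} = - \frac{716488247271}{5854162}$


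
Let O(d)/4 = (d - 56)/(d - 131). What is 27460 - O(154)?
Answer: 631188/23 ≈ 27443.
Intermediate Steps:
O(d) = 4*(-56 + d)/(-131 + d) (O(d) = 4*((d - 56)/(d - 131)) = 4*((-56 + d)/(-131 + d)) = 4*(-56 + d)/(-131 + d))
27460 - O(154) = 27460 - 4*(-56 + 154)/(-131 + 154) = 27460 - 4*98/23 = 27460 - 1*392/23 = 27460 - 392/23 = 631188/23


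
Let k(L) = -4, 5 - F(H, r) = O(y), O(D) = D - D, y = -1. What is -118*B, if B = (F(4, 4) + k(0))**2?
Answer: -118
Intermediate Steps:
O(D) = 0
F(H, r) = 5 (F(H, r) = 5 - 1*0 = 5 + 0 = 5)
B = 1 (B = (5 - 4)**2 = 1**2 = 1)
-118*B = -118*1 = -118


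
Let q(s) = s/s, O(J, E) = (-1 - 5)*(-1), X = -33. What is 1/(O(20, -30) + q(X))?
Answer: 1/7 ≈ 0.14286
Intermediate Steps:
O(J, E) = 6 (O(J, E) = -6*(-1) = 6)
q(s) = 1
1/(O(20, -30) + q(X)) = 1/(6 + 1) = 1/7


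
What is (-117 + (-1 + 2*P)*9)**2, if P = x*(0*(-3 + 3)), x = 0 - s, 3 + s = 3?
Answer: 15876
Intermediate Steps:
s = 0 (s = -3 + 3 = 0)
x = 0 (x = 0 - 1*0 = 0 + 0 = 0)
P = 0 (P = 0*(0*(-3 + 3)) = 0*(0*0) = 0*0 = 0)
(-117 + (-1 + 2*P)*9)**2 = (-117 + (-1 + 2*0)*9)**2 = (-117 + (-1 + 0)*9)**2 = (-117 - 1*9)**2 = (-117 - 9)**2 = (-126)**2 = 15876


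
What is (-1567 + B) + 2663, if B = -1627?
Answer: -531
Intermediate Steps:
(-1567 + B) + 2663 = (-1567 - 1627) + 2663 = -3194 + 2663 = -531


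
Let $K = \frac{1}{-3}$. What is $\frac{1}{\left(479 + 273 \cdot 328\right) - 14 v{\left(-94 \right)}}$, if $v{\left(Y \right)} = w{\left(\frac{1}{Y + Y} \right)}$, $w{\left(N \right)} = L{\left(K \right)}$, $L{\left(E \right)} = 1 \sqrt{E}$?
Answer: $\frac{270069}{24312421783} + \frac{14 i \sqrt{3}}{24312421783} \approx 1.1108 \cdot 10^{-5} + 9.9738 \cdot 10^{-10} i$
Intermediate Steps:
$K = - \frac{1}{3} \approx -0.33333$
$L{\left(E \right)} = \sqrt{E}$
$w{\left(N \right)} = \frac{i \sqrt{3}}{3}$ ($w{\left(N \right)} = \sqrt{- \frac{1}{3}} = \frac{i \sqrt{3}}{3}$)
$v{\left(Y \right)} = \frac{i \sqrt{3}}{3}$
$\frac{1}{\left(479 + 273 \cdot 328\right) - 14 v{\left(-94 \right)}} = \frac{1}{\left(479 + 273 \cdot 328\right) - 14 \frac{i \sqrt{3}}{3}} = \frac{1}{\left(479 + 89544\right) - \frac{14 i \sqrt{3}}{3}} = \frac{1}{90023 - \frac{14 i \sqrt{3}}{3}}$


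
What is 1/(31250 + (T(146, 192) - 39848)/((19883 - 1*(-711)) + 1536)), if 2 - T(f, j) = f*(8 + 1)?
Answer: 2213/69152134 ≈ 3.2002e-5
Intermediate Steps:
T(f, j) = 2 - 9*f (T(f, j) = 2 - f*(8 + 1) = 2 - f*9 = 2 - 9*f)
1/(31250 + (T(146, 192) - 39848)/((19883 - 1*(-711)) + 1536)) = 1/(31250 + ((2 - 9*146) - 39848)/((19883 - 1*(-711)) + 1536)) = 1/(31250 + ((2 - 1314) - 39848)/((19883 + 711) + 1536)) = 1/(31250 + (-1312 - 39848)/(20594 + 1536)) = 1/(31250 - 41160/22130) = 1/(31250 - 41160*1/22130) = 1/(31250 - 4116/2213) = 1/(69152134/2213) = 2213/69152134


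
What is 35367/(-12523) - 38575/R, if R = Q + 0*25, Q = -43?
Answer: 481553944/538489 ≈ 894.27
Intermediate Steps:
R = -43 (R = -43 + 0*25 = -43 + 0 = -43)
35367/(-12523) - 38575/R = 35367/(-12523) - 38575/(-43) = 35367*(-1/12523) - 38575*(-1/43) = -35367/12523 + 38575/43 = 481553944/538489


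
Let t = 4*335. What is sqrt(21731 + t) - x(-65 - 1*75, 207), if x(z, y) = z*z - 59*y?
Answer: -7387 + sqrt(23071) ≈ -7235.1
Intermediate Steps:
t = 1340
x(z, y) = z**2 - 59*y
sqrt(21731 + t) - x(-65 - 1*75, 207) = sqrt(21731 + 1340) - ((-65 - 1*75)**2 - 59*207) = sqrt(23071) - ((-65 - 75)**2 - 12213) = sqrt(23071) - ((-140)**2 - 12213) = sqrt(23071) - (19600 - 12213) = sqrt(23071) - 1*7387 = sqrt(23071) - 7387 = -7387 + sqrt(23071)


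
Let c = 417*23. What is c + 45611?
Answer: 55202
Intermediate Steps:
c = 9591
c + 45611 = 9591 + 45611 = 55202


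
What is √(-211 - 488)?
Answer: I*√699 ≈ 26.439*I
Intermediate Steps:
√(-211 - 488) = √(-699) = I*√699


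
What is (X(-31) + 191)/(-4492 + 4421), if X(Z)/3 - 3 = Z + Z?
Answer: -14/71 ≈ -0.19718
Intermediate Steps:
X(Z) = 9 + 6*Z (X(Z) = 9 + 3*(Z + Z) = 9 + 3*(2*Z) = 9 + 6*Z)
(X(-31) + 191)/(-4492 + 4421) = ((9 + 6*(-31)) + 191)/(-4492 + 4421) = ((9 - 186) + 191)/(-71) = (-177 + 191)*(-1/71) = 14*(-1/71) = -14/71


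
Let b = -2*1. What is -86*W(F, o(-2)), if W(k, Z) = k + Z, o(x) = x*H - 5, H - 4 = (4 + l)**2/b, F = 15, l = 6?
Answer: -8772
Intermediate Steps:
b = -2
H = -46 (H = 4 + (4 + 6)**2/(-2) = 4 + 10**2*(-1/2) = 4 + 100*(-1/2) = 4 - 50 = -46)
o(x) = -5 - 46*x (o(x) = x*(-46) - 5 = -46*x - 5 = -5 - 46*x)
W(k, Z) = Z + k
-86*W(F, o(-2)) = -86*((-5 - 46*(-2)) + 15) = -86*((-5 + 92) + 15) = -86*(87 + 15) = -86*102 = -8772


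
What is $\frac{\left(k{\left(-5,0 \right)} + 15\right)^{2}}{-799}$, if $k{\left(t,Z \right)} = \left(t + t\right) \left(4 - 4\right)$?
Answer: $- \frac{225}{799} \approx -0.2816$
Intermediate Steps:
$k{\left(t,Z \right)} = 0$ ($k{\left(t,Z \right)} = 2 t 0 = 0$)
$\frac{\left(k{\left(-5,0 \right)} + 15\right)^{2}}{-799} = \frac{\left(0 + 15\right)^{2}}{-799} = 15^{2} \left(- \frac{1}{799}\right) = 225 \left(- \frac{1}{799}\right) = - \frac{225}{799}$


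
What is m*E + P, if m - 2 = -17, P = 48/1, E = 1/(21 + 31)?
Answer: 2481/52 ≈ 47.712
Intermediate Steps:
E = 1/52 ≈ 0.019231
P = 48 (P = 48*1 = 48)
m = -15 (m = 2 - 17 = -15)
m*E + P = -15*1/52 + 48 = -15/52 + 48 = 2481/52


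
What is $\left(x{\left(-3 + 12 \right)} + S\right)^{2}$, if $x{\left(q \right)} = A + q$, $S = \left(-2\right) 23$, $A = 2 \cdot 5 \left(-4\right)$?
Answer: $5929$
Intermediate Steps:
$A = -40$ ($A = 10 \left(-4\right) = -40$)
$S = -46$
$x{\left(q \right)} = -40 + q$
$\left(x{\left(-3 + 12 \right)} + S\right)^{2} = \left(\left(-40 + \left(-3 + 12\right)\right) - 46\right)^{2} = \left(\left(-40 + 9\right) - 46\right)^{2} = \left(-31 - 46\right)^{2} = \left(-77\right)^{2} = 5929$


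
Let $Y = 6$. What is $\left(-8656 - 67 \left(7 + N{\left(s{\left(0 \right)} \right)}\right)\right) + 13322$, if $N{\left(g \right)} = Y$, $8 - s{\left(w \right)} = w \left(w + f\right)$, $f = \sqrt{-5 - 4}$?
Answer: $3795$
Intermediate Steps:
$f = 3 i$ ($f = \sqrt{-9} = 3 i \approx 3.0 i$)
$s{\left(w \right)} = 8 - w \left(w + 3 i\right)$
$N{\left(g \right)} = 6$
$\left(-8656 - 67 \left(7 + N{\left(s{\left(0 \right)} \right)}\right)\right) + 13322 = \left(-8656 - 67 \left(7 + 6\right)\right) + 13322 = \left(-8656 - 871\right) + 13322 = -9527 + 13322 = 3795$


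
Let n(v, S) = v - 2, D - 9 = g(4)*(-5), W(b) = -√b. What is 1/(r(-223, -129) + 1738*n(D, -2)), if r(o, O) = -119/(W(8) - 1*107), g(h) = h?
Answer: -15205013/343525141649 + 14*√2/343525141649 ≈ -4.4262e-5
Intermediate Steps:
D = -11 (D = 9 + 4*(-5) = 9 - 20 = -11)
n(v, S) = -2 + v
r(o, O) = -119/(-107 - 2*√2) (r(o, O) = -119/(-√8 - 1*107) = -119/(-2*√2 - 107) = -119/(-107 - 2*√2))
1/(r(-223, -129) + 1738*n(D, -2)) = 1/((749/673 - 14*√2/673) + 1738*(-2 - 11)) = 1/((749/673 - 14*√2/673) + 1738*(-13)) = 1/((749/673 - 14*√2/673) - 22594) = 1/(-15205013/673 - 14*√2/673)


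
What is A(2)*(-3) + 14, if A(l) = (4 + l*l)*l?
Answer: -34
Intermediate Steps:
A(l) = l*(4 + l²) (A(l) = (4 + l²)*l = l*(4 + l²))
A(2)*(-3) + 14 = (2*(4 + 2²))*(-3) + 14 = (2*(4 + 4))*(-3) + 14 = (2*8)*(-3) + 14 = 16*(-3) + 14 = -48 + 14 = -34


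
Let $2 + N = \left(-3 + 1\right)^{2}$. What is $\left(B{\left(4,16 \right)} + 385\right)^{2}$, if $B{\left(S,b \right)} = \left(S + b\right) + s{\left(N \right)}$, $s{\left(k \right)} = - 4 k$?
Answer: $157609$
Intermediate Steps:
$N = 2$ ($N = -2 + \left(-3 + 1\right)^{2} = -2 + \left(-2\right)^{2} = -2 + 4 = 2$)
$B{\left(S,b \right)} = -8 + S + b$ ($B{\left(S,b \right)} = \left(S + b\right) - 8 = -8 + S + b$)
$\left(B{\left(4,16 \right)} + 385\right)^{2} = \left(\left(-8 + 4 + 16\right) + 385\right)^{2} = \left(12 + 385\right)^{2} = 397^{2} = 157609$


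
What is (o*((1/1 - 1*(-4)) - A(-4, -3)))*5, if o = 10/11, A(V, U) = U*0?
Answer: 250/11 ≈ 22.727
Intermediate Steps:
A(V, U) = 0
o = 10/11 (o = 10*(1/11) = 10/11 ≈ 0.90909)
(o*((1/1 - 1*(-4)) - A(-4, -3)))*5 = (10*((1/1 - 1*(-4)) - 1*0)/11)*5 = (10*((1 + 4) + 0)/11)*5 = (10*(5 + 0)/11)*5 = ((10/11)*5)*5 = (50/11)*5 = 250/11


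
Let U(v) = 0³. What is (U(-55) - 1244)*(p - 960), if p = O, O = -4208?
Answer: 6428992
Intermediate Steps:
U(v) = 0
p = -4208
(U(-55) - 1244)*(p - 960) = (0 - 1244)*(-4208 - 960) = -1244*(-5168) = 6428992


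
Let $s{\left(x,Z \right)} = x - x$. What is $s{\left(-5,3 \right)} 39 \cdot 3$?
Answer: $0$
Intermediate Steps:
$s{\left(x,Z \right)} = 0$
$s{\left(-5,3 \right)} 39 \cdot 3 = 0 \cdot 39 \cdot 3 = 0 \cdot 3 = 0$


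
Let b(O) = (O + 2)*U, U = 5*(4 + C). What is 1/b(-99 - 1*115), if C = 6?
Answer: -1/10600 ≈ -9.4340e-5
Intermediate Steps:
U = 50 (U = 5*(4 + 6) = 5*10 = 50)
b(O) = 100 + 50*O (b(O) = (O + 2)*50 = (2 + O)*50 = 100 + 50*O)
1/b(-99 - 1*115) = 1/(100 + 50*(-99 - 1*115)) = 1/(100 + 50*(-99 - 115)) = 1/(100 + 50*(-214)) = 1/(100 - 10700) = 1/(-10600) = -1/10600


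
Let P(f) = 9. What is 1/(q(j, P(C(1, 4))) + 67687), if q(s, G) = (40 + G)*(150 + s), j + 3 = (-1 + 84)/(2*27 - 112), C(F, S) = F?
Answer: 58/4339553 ≈ 1.3365e-5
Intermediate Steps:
j = -257/58 (j = -3 + (-1 + 84)/(2*27 - 112) = -3 + 83/(54 - 112) = -3 + 83/(-58) = -3 + 83*(-1/58) = -3 - 83/58 = -257/58 ≈ -4.4310)
1/(q(j, P(C(1, 4))) + 67687) = 1/((6000 + 40*(-257/58) + 150*9 + 9*(-257/58)) + 67687) = 1/((6000 - 5140/29 + 1350 - 2313/58) + 67687) = 1/(413707/58 + 67687) = 1/(4339553/58) = 58/4339553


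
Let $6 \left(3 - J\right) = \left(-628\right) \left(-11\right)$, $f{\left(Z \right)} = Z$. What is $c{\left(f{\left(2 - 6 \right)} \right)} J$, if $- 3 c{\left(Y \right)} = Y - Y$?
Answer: $0$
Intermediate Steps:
$c{\left(Y \right)} = 0$ ($c{\left(Y \right)} = - \frac{Y - Y}{3} = \left(- \frac{1}{3}\right) 0 = 0$)
$J = - \frac{3445}{3}$ ($J = 3 - \frac{\left(-628\right) \left(-11\right)}{6} = 3 - \frac{3454}{3} = - \frac{3445}{3} \approx -1148.3$)
$c{\left(f{\left(2 - 6 \right)} \right)} J = 0 \left(- \frac{3445}{3}\right) = 0$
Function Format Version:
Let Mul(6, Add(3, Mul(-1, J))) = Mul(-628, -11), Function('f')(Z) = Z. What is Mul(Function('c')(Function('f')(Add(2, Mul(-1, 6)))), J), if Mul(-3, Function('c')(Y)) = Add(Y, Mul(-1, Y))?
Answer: 0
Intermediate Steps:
Function('c')(Y) = 0 (Function('c')(Y) = Mul(Rational(-1, 3), Add(Y, Mul(-1, Y))) = Mul(Rational(-1, 3), 0) = 0)
J = Rational(-3445, 3) (J = Add(3, Mul(Rational(-1, 6), Mul(-628, -11))) = Add(3, Mul(Rational(-1, 6), 6908)) = Add(3, Rational(-3454, 3)) = Rational(-3445, 3) ≈ -1148.3)
Mul(Function('c')(Function('f')(Add(2, Mul(-1, 6)))), J) = Mul(0, Rational(-3445, 3)) = 0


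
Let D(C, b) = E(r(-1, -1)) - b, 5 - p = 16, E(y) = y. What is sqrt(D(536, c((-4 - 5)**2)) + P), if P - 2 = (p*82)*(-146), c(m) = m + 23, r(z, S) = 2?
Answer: 2*sqrt(32898) ≈ 362.76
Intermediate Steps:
p = -11 (p = 5 - 1*16 = 5 - 16 = -11)
c(m) = 23 + m
D(C, b) = 2 - b
P = 131694 (P = 2 - 11*82*(-146) = 2 - 902*(-146) = 2 + 131692 = 131694)
sqrt(D(536, c((-4 - 5)**2)) + P) = sqrt((2 - (23 + (-4 - 5)**2)) + 131694) = sqrt((2 - (23 + (-9)**2)) + 131694) = sqrt((2 - (23 + 81)) + 131694) = sqrt((2 - 1*104) + 131694) = sqrt((2 - 104) + 131694) = sqrt(-102 + 131694) = sqrt(131592) = 2*sqrt(32898)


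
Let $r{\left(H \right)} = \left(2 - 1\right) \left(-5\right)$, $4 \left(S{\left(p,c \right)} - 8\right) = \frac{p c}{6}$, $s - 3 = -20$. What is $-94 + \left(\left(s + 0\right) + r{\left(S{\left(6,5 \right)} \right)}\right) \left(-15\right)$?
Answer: $236$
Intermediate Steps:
$s = -17$ ($s = 3 - 20 = -17$)
$S{\left(p,c \right)} = 8 + \frac{c p}{24}$ ($S{\left(p,c \right)} = 8 + \frac{p c \frac{1}{6}}{4} = 8 + \frac{c p \frac{1}{6}}{4} = 8 + \frac{\frac{1}{6} c p}{4} = 8 + \frac{c p}{24}$)
$r{\left(H \right)} = -5$ ($r{\left(H \right)} = 1 \left(-5\right) = -5$)
$-94 + \left(\left(s + 0\right) + r{\left(S{\left(6,5 \right)} \right)}\right) \left(-15\right) = -94 + \left(\left(-17 + 0\right) - 5\right) \left(-15\right) = -94 + \left(-17 - 5\right) \left(-15\right) = -94 - -330 = -94 + 330 = 236$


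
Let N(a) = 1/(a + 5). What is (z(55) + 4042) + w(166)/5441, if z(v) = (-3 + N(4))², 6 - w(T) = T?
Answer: 1785059438/440721 ≈ 4050.3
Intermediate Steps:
w(T) = 6 - T
N(a) = 1/(5 + a)
z(v) = 676/81 (z(v) = (-3 + 1/(5 + 4))² = (-3 + 1/9)² = (-3 + ⅑)² = (-26/9)² = 676/81)
(z(55) + 4042) + w(166)/5441 = (676/81 + 4042) + (6 - 1*166)/5441 = 328078/81 + (6 - 166)*(1/5441) = 328078/81 - 160*1/5441 = 328078/81 - 160/5441 = 1785059438/440721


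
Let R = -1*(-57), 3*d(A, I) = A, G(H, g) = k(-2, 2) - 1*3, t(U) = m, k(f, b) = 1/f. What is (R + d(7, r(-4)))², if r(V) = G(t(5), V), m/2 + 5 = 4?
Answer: 31684/9 ≈ 3520.4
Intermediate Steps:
k(f, b) = 1/f
m = -2 (m = -10 + 2*4 = -10 + 8 = -2)
t(U) = -2
G(H, g) = -7/2 (G(H, g) = 1/(-2) - 1*3 = -½ - 3 = -7/2)
r(V) = -7/2
d(A, I) = A/3
R = 57
(R + d(7, r(-4)))² = (57 + (⅓)*7)² = (57 + 7/3)² = (178/3)² = 31684/9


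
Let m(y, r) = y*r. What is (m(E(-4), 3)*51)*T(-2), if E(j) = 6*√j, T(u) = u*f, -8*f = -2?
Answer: -918*I ≈ -918.0*I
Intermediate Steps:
f = ¼ (f = -⅛*(-2) = ¼ ≈ 0.25000)
T(u) = u/4 (T(u) = u*(¼) = u/4)
m(y, r) = r*y
(m(E(-4), 3)*51)*T(-2) = ((3*(6*√(-4)))*51)*((¼)*(-2)) = ((3*(6*(2*I)))*51)*(-½) = ((3*(12*I))*51)*(-½) = ((36*I)*51)*(-½) = (1836*I)*(-½) = -918*I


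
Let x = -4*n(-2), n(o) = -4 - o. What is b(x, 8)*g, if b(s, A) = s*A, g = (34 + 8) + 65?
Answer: 6848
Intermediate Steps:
x = 8 (x = -4*(-4 - 1*(-2)) = -4*(-4 + 2) = -4*(-2) = 8)
g = 107 (g = 42 + 65 = 107)
b(s, A) = A*s
b(x, 8)*g = (8*8)*107 = 64*107 = 6848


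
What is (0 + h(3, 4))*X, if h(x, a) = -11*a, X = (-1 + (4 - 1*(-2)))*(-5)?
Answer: 1100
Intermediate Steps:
X = -25 (X = (-1 + (4 + 2))*(-5) = (-1 + 6)*(-5) = 5*(-5) = -25)
(0 + h(3, 4))*X = (0 - 11*4)*(-25) = (0 - 44)*(-25) = -44*(-25) = 1100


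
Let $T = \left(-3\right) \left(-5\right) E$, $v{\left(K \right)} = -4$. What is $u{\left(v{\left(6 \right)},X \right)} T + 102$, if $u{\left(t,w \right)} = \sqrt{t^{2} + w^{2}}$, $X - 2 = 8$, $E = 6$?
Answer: $102 + 180 \sqrt{29} \approx 1071.3$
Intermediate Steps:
$X = 10$ ($X = 2 + 8 = 10$)
$T = 90$ ($T = \left(-3\right) \left(-5\right) 6 = 15 \cdot 6 = 90$)
$u{\left(v{\left(6 \right)},X \right)} T + 102 = \sqrt{\left(-4\right)^{2} + 10^{2}} \cdot 90 + 102 = \sqrt{16 + 100} \cdot 90 + 102 = \sqrt{116} \cdot 90 + 102 = 2 \sqrt{29} \cdot 90 + 102 = 180 \sqrt{29} + 102 = 102 + 180 \sqrt{29}$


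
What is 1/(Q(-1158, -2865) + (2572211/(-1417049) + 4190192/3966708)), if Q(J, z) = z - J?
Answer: -1405254901173/2399836491944306 ≈ -0.00058556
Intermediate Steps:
1/(Q(-1158, -2865) + (2572211/(-1417049) + 4190192/3966708)) = 1/((-2865 - 1*(-1158)) + (2572211/(-1417049) + 4190192/3966708)) = 1/((-2865 + 1158) + (2572211*(-1/1417049) + 4190192*(1/3966708))) = 1/(-1707 + (-2572211/1417049 + 1047548/991677)) = 1/(-1707 - 1066375641995/1405254901173) = 1/(-2399836491944306/1405254901173) = -1405254901173/2399836491944306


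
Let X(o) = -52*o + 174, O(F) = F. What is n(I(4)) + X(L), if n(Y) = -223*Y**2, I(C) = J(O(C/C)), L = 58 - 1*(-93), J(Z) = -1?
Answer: -7901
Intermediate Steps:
L = 151 (L = 58 + 93 = 151)
X(o) = 174 - 52*o
I(C) = -1
n(I(4)) + X(L) = -223*(-1)**2 + (174 - 52*151) = -223*1 + (174 - 7852) = -223 - 7678 = -7901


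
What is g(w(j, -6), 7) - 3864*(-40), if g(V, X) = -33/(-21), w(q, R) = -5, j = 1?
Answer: 1081931/7 ≈ 1.5456e+5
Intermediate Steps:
g(V, X) = 11/7 (g(V, X) = -33*(-1/21) = 11/7)
g(w(j, -6), 7) - 3864*(-40) = 11/7 - 3864*(-40) = 11/7 - 966*(-160) = 11/7 + 154560 = 1081931/7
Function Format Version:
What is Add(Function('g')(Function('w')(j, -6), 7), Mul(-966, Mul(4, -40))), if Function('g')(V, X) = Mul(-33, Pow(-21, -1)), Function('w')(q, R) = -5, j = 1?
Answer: Rational(1081931, 7) ≈ 1.5456e+5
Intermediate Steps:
Function('g')(V, X) = Rational(11, 7) (Function('g')(V, X) = Mul(-33, Rational(-1, 21)) = Rational(11, 7))
Add(Function('g')(Function('w')(j, -6), 7), Mul(-966, Mul(4, -40))) = Add(Rational(11, 7), Mul(-966, Mul(4, -40))) = Add(Rational(11, 7), Mul(-966, -160)) = Add(Rational(11, 7), 154560) = Rational(1081931, 7)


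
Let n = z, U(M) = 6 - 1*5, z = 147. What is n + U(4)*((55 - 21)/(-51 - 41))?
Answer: 6745/46 ≈ 146.63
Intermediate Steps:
U(M) = 1 (U(M) = 6 - 5 = 1)
n = 147
n + U(4)*((55 - 21)/(-51 - 41)) = 147 + 1*((55 - 21)/(-51 - 41)) = 147 + 1*(34/(-92)) = 147 + 1*(34*(-1/92)) = 147 + 1*(-17/46) = 147 - 17/46 = 6745/46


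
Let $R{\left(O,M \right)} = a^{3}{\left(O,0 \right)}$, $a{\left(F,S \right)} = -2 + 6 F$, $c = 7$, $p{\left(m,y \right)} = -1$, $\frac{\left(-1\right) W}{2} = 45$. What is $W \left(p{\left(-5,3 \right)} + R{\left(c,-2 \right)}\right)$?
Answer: $-5759910$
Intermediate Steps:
$W = -90$ ($W = \left(-2\right) 45 = -90$)
$R{\left(O,M \right)} = \left(-2 + 6 O\right)^{3}$
$W \left(p{\left(-5,3 \right)} + R{\left(c,-2 \right)}\right) = - 90 \left(-1 + 8 \left(-1 + 3 \cdot 7\right)^{3}\right) = - 90 \left(-1 + 8 \left(-1 + 21\right)^{3}\right) = - 90 \left(-1 + 8 \cdot 20^{3}\right) = - 90 \left(-1 + 8 \cdot 8000\right) = - 90 \left(-1 + 64000\right) = \left(-90\right) 63999 = -5759910$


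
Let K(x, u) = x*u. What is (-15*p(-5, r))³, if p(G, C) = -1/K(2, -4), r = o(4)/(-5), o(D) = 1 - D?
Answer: -3375/512 ≈ -6.5918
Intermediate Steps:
K(x, u) = u*x
r = ⅗ (r = (1 - 1*4)/(-5) = (1 - 4)*(-⅕) = -3*(-⅕) = ⅗ ≈ 0.60000)
p(G, C) = ⅛ (p(G, C) = -1/((-4*2)) = -1/(-8) = -1*(-⅛) = ⅛)
(-15*p(-5, r))³ = (-15*⅛)³ = (-15/8)³ = -3375/512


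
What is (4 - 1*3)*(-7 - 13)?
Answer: -20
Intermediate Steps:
(4 - 1*3)*(-7 - 13) = (4 - 3)*(-20) = 1*(-20) = -20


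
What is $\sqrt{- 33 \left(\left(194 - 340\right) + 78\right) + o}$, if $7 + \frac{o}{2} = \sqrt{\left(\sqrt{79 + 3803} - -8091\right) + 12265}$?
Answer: $\sqrt{2230 + 2 \sqrt{20356 + \sqrt{3882}}} \approx 50.158$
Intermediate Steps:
$o = -14 + 2 \sqrt{20356 + \sqrt{3882}}$ ($o = -14 + 2 \sqrt{\left(\sqrt{79 + 3803} - -8091\right) + 12265} = -14 + 2 \sqrt{\left(\sqrt{3882} + 8091\right) + 12265} = -14 + 2 \sqrt{\left(8091 + \sqrt{3882}\right) + 12265} = -14 + 2 \sqrt{20356 + \sqrt{3882}} \approx 271.79$)
$\sqrt{- 33 \left(\left(194 - 340\right) + 78\right) + o} = \sqrt{- 33 \left(\left(194 - 340\right) + 78\right) - \left(14 - 2 \sqrt{20356 + \sqrt{3882}}\right)} = \sqrt{- 33 \left(-146 + 78\right) - \left(14 - 2 \sqrt{20356 + \sqrt{3882}}\right)} = \sqrt{\left(-33\right) \left(-68\right) - \left(14 - 2 \sqrt{20356 + \sqrt{3882}}\right)} = \sqrt{2244 - \left(14 - 2 \sqrt{20356 + \sqrt{3882}}\right)} = \sqrt{2230 + 2 \sqrt{20356 + \sqrt{3882}}}$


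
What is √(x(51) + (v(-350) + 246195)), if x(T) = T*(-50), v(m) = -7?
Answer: √243638 ≈ 493.60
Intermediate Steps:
x(T) = -50*T
√(x(51) + (v(-350) + 246195)) = √(-50*51 + (-7 + 246195)) = √(-2550 + 246188) = √243638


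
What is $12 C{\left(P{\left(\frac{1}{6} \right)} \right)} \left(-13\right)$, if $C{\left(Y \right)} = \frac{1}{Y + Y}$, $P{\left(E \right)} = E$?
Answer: $-468$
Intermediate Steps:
$C{\left(Y \right)} = \frac{1}{2 Y}$
$12 C{\left(P{\left(\frac{1}{6} \right)} \right)} \left(-13\right) = 12 \frac{1}{2 \cdot \frac{1}{6}} \left(-13\right) = 12 \frac{\frac{1}{\frac{1}{6}}}{2} \left(-13\right) = 12 \cdot \frac{1}{2} \cdot 6 \left(-13\right) = 12 \cdot 3 \left(-13\right) = 36 \left(-13\right) = -468$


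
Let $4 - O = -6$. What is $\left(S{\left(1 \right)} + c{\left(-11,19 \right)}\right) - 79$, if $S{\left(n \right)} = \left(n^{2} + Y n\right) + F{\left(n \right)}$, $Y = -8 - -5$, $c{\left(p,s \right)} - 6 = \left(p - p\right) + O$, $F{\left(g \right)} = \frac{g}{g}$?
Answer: $-64$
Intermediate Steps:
$O = 10$ ($O = 4 - -6 = 4 + 6 = 10$)
$F{\left(g \right)} = 1$
$c{\left(p,s \right)} = 16$ ($c{\left(p,s \right)} = 6 + \left(\left(p - p\right) + 10\right) = 6 + \left(0 + 10\right) = 6 + 10 = 16$)
$Y = -3$ ($Y = -8 + 5 = -3$)
$S{\left(n \right)} = 1 + n^{2} - 3 n$ ($S{\left(n \right)} = \left(n^{2} - 3 n\right) + 1 = 1 + n^{2} - 3 n$)
$\left(S{\left(1 \right)} + c{\left(-11,19 \right)}\right) - 79 = \left(\left(1 + 1^{2} - 3\right) + 16\right) - 79 = \left(\left(1 + 1 - 3\right) + 16\right) - 79 = \left(-1 + 16\right) - 79 = 15 - 79 = -64$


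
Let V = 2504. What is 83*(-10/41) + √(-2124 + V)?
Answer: -830/41 + 2*√95 ≈ -0.75031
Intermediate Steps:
83*(-10/41) + √(-2124 + V) = 83*(-10/41) + √(-2124 + 2504) = 83*(-10*1/41) + √380 = 83*(-10/41) + 2*√95 = -830/41 + 2*√95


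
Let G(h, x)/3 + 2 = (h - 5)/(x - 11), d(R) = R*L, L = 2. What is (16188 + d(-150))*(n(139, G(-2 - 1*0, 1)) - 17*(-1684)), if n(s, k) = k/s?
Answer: 316114646664/695 ≈ 4.5484e+8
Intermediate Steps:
d(R) = 2*R (d(R) = R*2 = 2*R)
G(h, x) = -6 + 3*(-5 + h)/(-11 + x) (G(h, x) = -6 + 3*((h - 5)/(x - 11)) = -6 + 3*((-5 + h)/(-11 + x)) = -6 + 3*(-5 + h)/(-11 + x))
(16188 + d(-150))*(n(139, G(-2 - 1*0, 1)) - 17*(-1684)) = (16188 + 2*(-150))*((3*(17 + (-2 - 1*0) - 2*1)/(-11 + 1))/139 - 17*(-1684)) = (16188 - 300)*((3*(17 + (-2 + 0) - 2)/(-10))*(1/139) + 28628) = 15888*((3*(-⅒)*(17 - 2 - 2))*(1/139) + 28628) = 15888*((3*(-⅒)*13)*(1/139) + 28628) = 15888*(-39/10*1/139 + 28628) = 15888*(-39/1390 + 28628) = 15888*(39792881/1390) = 316114646664/695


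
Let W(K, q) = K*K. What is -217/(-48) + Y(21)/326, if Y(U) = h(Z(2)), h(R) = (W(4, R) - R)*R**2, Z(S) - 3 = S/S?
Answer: 39979/7824 ≈ 5.1098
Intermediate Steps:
Z(S) = 4 (Z(S) = 3 + S/S = 3 + 1 = 4)
W(K, q) = K**2
h(R) = R**2*(16 - R) (h(R) = (4**2 - R)*R**2 = (16 - R)*R**2 = R**2*(16 - R))
Y(U) = 192 (Y(U) = 4**2*(16 - 1*4) = 16*(16 - 4) = 16*12 = 192)
-217/(-48) + Y(21)/326 = -217/(-48) + 192/326 = -217*(-1/48) + 192*(1/326) = 217/48 + 96/163 = 39979/7824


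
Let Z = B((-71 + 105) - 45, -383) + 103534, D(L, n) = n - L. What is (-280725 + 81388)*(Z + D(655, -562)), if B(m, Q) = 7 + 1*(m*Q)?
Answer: -21236765969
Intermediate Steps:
B(m, Q) = 7 + Q*m (B(m, Q) = 7 + 1*(Q*m) = 7 + Q*m)
Z = 107754 (Z = (7 - 383*((-71 + 105) - 45)) + 103534 = (7 - 383*(34 - 45)) + 103534 = (7 - 383*(-11)) + 103534 = (7 + 4213) + 103534 = 4220 + 103534 = 107754)
(-280725 + 81388)*(Z + D(655, -562)) = (-280725 + 81388)*(107754 + (-562 - 1*655)) = -199337*(107754 + (-562 - 655)) = -199337*(107754 - 1217) = -199337*106537 = -21236765969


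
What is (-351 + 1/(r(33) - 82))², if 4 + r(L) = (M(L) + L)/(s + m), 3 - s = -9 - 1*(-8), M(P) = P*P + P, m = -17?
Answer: 636542282896/5166529 ≈ 1.2321e+5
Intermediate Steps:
M(P) = P + P² (M(P) = P² + P = P + P²)
s = 4 (s = 3 - (-9 - 1*(-8)) = 3 - (-9 + 8) = 3 - 1*(-1) = 3 + 1 = 4)
r(L) = -4 - L/13 - L*(1 + L)/13 (r(L) = -4 + (L*(1 + L) + L)/(4 - 17) = -4 + (L + L*(1 + L))/(-13) = -4 + (L + L*(1 + L))*(-1/13) = -4 + (-L/13 - L*(1 + L)/13) = -4 - L/13 - L*(1 + L)/13)
(-351 + 1/(r(33) - 82))² = (-351 + 1/((-4 - 1/13*33 - 1/13*33*(1 + 33)) - 82))² = (-351 + 1/((-4 - 33/13 - 1/13*33*34) - 82))² = (-351 + 1/((-4 - 33/13 - 1122/13) - 82))² = (-351 + 1/(-1207/13 - 82))² = (-351 + 1/(-2273/13))² = (-351 - 13/2273)² = (-797836/2273)² = 636542282896/5166529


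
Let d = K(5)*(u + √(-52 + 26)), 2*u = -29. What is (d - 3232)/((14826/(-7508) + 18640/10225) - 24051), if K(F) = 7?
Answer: 25591046155/184639008103 - 53738510*I*√26/184639008103 ≈ 0.1386 - 0.0014841*I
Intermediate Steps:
u = -29/2 (u = (½)*(-29) = -29/2 ≈ -14.500)
d = -203/2 + 7*I*√26 (d = 7*(-29/2 + √(-52 + 26)) = 7*(-29/2 + √(-26)) = 7*(-29/2 + I*√26) = -203/2 + 7*I*√26 ≈ -101.5 + 35.693*I)
(d - 3232)/((14826/(-7508) + 18640/10225) - 24051) = ((-203/2 + 7*I*√26) - 3232)/((14826/(-7508) + 18640/10225) - 24051) = (-6667/2 + 7*I*√26)/((14826*(-1/7508) + 18640*(1/10225)) - 24051) = (-6667/2 + 7*I*√26)/((-7413/3754 + 3728/2045) - 24051) = (-6667/2 + 7*I*√26)/(-1164673/7676930 - 24051) = (-6667/2 + 7*I*√26)/(-184639008103/7676930) = (-6667/2 + 7*I*√26)*(-7676930/184639008103) = 25591046155/184639008103 - 53738510*I*√26/184639008103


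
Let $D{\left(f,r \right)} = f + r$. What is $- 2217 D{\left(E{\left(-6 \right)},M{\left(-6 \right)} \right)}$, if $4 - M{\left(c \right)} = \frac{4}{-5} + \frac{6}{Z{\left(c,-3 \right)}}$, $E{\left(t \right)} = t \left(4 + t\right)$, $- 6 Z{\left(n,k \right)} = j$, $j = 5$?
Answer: $-53208$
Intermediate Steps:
$Z{\left(n,k \right)} = - \frac{5}{6}$ ($Z{\left(n,k \right)} = \left(- \frac{1}{6}\right) 5 = - \frac{5}{6}$)
$M{\left(c \right)} = 12$ ($M{\left(c \right)} = 4 - \left(\frac{4}{-5} + \frac{6}{- \frac{5}{6}}\right) = 4 - \left(4 \left(- \frac{1}{5}\right) + 6 \left(- \frac{6}{5}\right)\right) = 4 - \left(- \frac{4}{5} - \frac{36}{5}\right) = 4 - -8 = 4 + 8 = 12$)
$- 2217 D{\left(E{\left(-6 \right)},M{\left(-6 \right)} \right)} = - 2217 \left(- 6 \left(4 - 6\right) + 12\right) = - 2217 \left(\left(-6\right) \left(-2\right) + 12\right) = - 2217 \left(12 + 12\right) = \left(-2217\right) 24 = -53208$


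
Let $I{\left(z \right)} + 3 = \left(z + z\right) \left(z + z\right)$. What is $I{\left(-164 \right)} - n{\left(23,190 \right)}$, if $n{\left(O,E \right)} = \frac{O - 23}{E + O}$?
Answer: $107581$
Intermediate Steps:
$I{\left(z \right)} = -3 + 4 z^{2}$ ($I{\left(z \right)} = -3 + \left(z + z\right) \left(z + z\right) = -3 + 2 z 2 z = -3 + 4 z^{2}$)
$n{\left(O,E \right)} = \frac{-23 + O}{E + O}$
$I{\left(-164 \right)} - n{\left(23,190 \right)} = \left(-3 + 4 \left(-164\right)^{2}\right) - \frac{-23 + 23}{190 + 23} = \left(-3 + 4 \cdot 26896\right) - \frac{1}{213} \cdot 0 = \left(-3 + 107584\right) - \frac{1}{213} \cdot 0 = 107581 - 0 = 107581 + 0 = 107581$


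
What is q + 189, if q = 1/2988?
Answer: 564733/2988 ≈ 189.00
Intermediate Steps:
q = 1/2988 ≈ 0.00033467
q + 189 = 1/2988 + 189 = 564733/2988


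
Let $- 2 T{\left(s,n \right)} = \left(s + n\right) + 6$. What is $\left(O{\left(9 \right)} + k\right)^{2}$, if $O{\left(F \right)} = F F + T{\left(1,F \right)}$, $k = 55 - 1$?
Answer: $16129$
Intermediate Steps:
$T{\left(s,n \right)} = -3 - \frac{n}{2} - \frac{s}{2}$ ($T{\left(s,n \right)} = - \frac{\left(s + n\right) + 6}{2} = - \frac{\left(n + s\right) + 6}{2} = - \frac{6 + n + s}{2} = -3 - \frac{n}{2} - \frac{s}{2}$)
$k = 54$
$O{\left(F \right)} = - \frac{7}{2} + F^{2} - \frac{F}{2}$ ($O{\left(F \right)} = F F - \left(\frac{7}{2} + \frac{F}{2}\right) = F^{2} - \left(\frac{7}{2} + \frac{F}{2}\right) = - \frac{7}{2} + F^{2} - \frac{F}{2}$)
$\left(O{\left(9 \right)} + k\right)^{2} = \left(\left(- \frac{7}{2} + 9^{2} - \frac{9}{2}\right) + 54\right)^{2} = \left(\left(- \frac{7}{2} + 81 - \frac{9}{2}\right) + 54\right)^{2} = \left(73 + 54\right)^{2} = 127^{2} = 16129$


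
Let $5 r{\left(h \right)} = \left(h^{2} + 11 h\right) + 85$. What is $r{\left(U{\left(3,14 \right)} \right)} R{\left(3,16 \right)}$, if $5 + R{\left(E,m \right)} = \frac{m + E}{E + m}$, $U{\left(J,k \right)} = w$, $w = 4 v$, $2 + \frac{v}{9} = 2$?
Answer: $-68$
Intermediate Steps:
$v = 0$ ($v = -18 + 9 \cdot 2 = -18 + 18 = 0$)
$w = 0$ ($w = 4 \cdot 0 = 0$)
$U{\left(J,k \right)} = 0$
$R{\left(E,m \right)} = -4$ ($R{\left(E,m \right)} = -5 + \frac{m + E}{E + m} = -5 + \frac{E + m}{E + m} = -5 + 1 = -4$)
$r{\left(h \right)} = 17 + \frac{h^{2}}{5} + \frac{11 h}{5}$ ($r{\left(h \right)} = \frac{\left(h^{2} + 11 h\right) + 85}{5} = \frac{85 + h^{2} + 11 h}{5} = 17 + \frac{h^{2}}{5} + \frac{11 h}{5}$)
$r{\left(U{\left(3,14 \right)} \right)} R{\left(3,16 \right)} = \left(17 + \frac{0^{2}}{5} + \frac{11}{5} \cdot 0\right) \left(-4\right) = \left(17 + \frac{1}{5} \cdot 0 + 0\right) \left(-4\right) = \left(17 + 0 + 0\right) \left(-4\right) = 17 \left(-4\right) = -68$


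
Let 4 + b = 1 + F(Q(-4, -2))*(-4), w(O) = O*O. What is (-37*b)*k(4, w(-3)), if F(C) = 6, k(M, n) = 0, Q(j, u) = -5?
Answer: 0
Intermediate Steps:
w(O) = O**2
b = -27 (b = -4 + (1 + 6*(-4)) = -4 + (1 - 24) = -4 - 23 = -27)
(-37*b)*k(4, w(-3)) = -37*(-27)*0 = 999*0 = 0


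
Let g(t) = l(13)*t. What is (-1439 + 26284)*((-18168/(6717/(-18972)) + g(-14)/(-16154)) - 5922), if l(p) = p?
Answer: 20395426873225715/18084403 ≈ 1.1278e+9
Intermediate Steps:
g(t) = 13*t
(-1439 + 26284)*((-18168/(6717/(-18972)) + g(-14)/(-16154)) - 5922) = (-1439 + 26284)*((-18168/(6717/(-18972)) + (13*(-14))/(-16154)) - 5922) = 24845*((-18168/(6717*(-1/18972)) - 182*(-1/16154)) - 5922) = 24845*((-18168/(-2239/6324) + 91/8077) - 5922) = 24845*((-18168*(-6324/2239) + 91/8077) - 5922) = 24845*((114894432/2239 + 91/8077) - 5922) = 24845*(928002531013/18084403 - 5922) = 24845*(820906696447/18084403) = 20395426873225715/18084403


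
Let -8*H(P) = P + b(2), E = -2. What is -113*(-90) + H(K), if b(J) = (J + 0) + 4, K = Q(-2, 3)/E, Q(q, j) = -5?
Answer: 162703/16 ≈ 10169.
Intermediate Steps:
K = 5/2 (K = -5/(-2) = -5*(-1/2) = 5/2 ≈ 2.5000)
b(J) = 4 + J (b(J) = J + 4 = 4 + J)
H(P) = -3/4 - P/8 (H(P) = -(P + (4 + 2))/8 = -(P + 6)/8 = -(6 + P)/8 = -3/4 - P/8)
-113*(-90) + H(K) = -113*(-90) + (-3/4 - 1/8*5/2) = 10170 + (-3/4 - 5/16) = 10170 - 17/16 = 162703/16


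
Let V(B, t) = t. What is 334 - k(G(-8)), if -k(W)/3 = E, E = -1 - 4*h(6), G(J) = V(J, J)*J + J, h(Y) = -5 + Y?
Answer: 319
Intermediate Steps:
G(J) = J + J² (G(J) = J*J + J = J² + J = J + J²)
E = -5 (E = -1 - 4*(-5 + 6) = -1 - 4*1 = -1 - 4 = -5)
k(W) = 15 (k(W) = -3*(-5) = 15)
334 - k(G(-8)) = 334 - 1*15 = 334 - 15 = 319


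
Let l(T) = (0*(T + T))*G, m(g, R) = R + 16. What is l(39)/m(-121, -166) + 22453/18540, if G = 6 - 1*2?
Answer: 22453/18540 ≈ 1.2111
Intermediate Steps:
m(g, R) = 16 + R
G = 4 (G = 6 - 2 = 4)
l(T) = 0 (l(T) = (0*(T + T))*4 = (0*(2*T))*4 = 0*4 = 0)
l(39)/m(-121, -166) + 22453/18540 = 0/(16 - 166) + 22453/18540 = 0/(-150) + 22453*(1/18540) = 0*(-1/150) + 22453/18540 = 0 + 22453/18540 = 22453/18540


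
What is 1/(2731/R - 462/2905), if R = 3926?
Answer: 1629290/874249 ≈ 1.8636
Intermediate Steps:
1/(2731/R - 462/2905) = 1/(2731/3926 - 462/2905) = 1/(2731*(1/3926) - 462*1/2905) = 1/(2731/3926 - 66/415) = 1/(874249/1629290) = 1629290/874249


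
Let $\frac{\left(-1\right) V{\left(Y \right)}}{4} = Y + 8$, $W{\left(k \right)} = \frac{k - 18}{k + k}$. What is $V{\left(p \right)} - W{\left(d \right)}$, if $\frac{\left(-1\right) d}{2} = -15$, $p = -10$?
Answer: $\frac{39}{5} \approx 7.8$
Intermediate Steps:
$d = 30$ ($d = \left(-2\right) \left(-15\right) = 30$)
$W{\left(k \right)} = \frac{-18 + k}{2 k}$
$V{\left(Y \right)} = -32 - 4 Y$ ($V{\left(Y \right)} = - 4 \left(Y + 8\right) = - 4 \left(8 + Y\right) = -32 - 4 Y$)
$V{\left(p \right)} - W{\left(d \right)} = \left(-32 - -40\right) - \frac{-18 + 30}{2 \cdot 30} = \left(-32 + 40\right) - \frac{1}{2} \cdot \frac{1}{30} \cdot 12 = 8 - \frac{1}{5} = \frac{39}{5}$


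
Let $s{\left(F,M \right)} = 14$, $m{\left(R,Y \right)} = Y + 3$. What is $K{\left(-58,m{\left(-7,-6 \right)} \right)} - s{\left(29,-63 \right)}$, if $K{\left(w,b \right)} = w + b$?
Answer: $-75$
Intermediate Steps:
$m{\left(R,Y \right)} = 3 + Y$
$K{\left(w,b \right)} = b + w$
$K{\left(-58,m{\left(-7,-6 \right)} \right)} - s{\left(29,-63 \right)} = \left(\left(3 - 6\right) - 58\right) - 14 = \left(-3 - 58\right) - 14 = -61 - 14 = -75$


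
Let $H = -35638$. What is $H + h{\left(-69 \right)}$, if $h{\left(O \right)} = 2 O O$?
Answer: $-26116$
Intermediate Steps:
$h{\left(O \right)} = 2 O^{2}$
$H + h{\left(-69 \right)} = -35638 + 2 \left(-69\right)^{2} = -35638 + 2 \cdot 4761 = -35638 + 9522 = -26116$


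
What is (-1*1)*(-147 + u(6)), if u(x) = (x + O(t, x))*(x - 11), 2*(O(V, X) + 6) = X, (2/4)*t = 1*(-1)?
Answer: 162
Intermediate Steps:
t = -2 (t = 2*(1*(-1)) = 2*(-1) = -2)
O(V, X) = -6 + X/2
u(x) = (-11 + x)*(-6 + 3*x/2) (u(x) = (x + (-6 + x/2))*(x - 11) = (-6 + 3*x/2)*(-11 + x) = (-11 + x)*(-6 + 3*x/2))
(-1*1)*(-147 + u(6)) = (-1*1)*(-147 + (66 - 45/2*6 + (3/2)*6²)) = -(-147 + (66 - 135 + (3/2)*36)) = -(-147 + (66 - 135 + 54)) = -(-147 - 15) = -1*(-162) = 162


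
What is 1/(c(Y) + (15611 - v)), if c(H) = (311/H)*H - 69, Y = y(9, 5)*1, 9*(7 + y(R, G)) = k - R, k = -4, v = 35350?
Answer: -1/19497 ≈ -5.1290e-5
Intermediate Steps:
y(R, G) = -67/9 - R/9 (y(R, G) = -7 + (-4 - R)/9 = -7 + (-4/9 - R/9) = -67/9 - R/9)
Y = -76/9 (Y = (-67/9 - ⅑*9)*1 = (-67/9 - 1)*1 = -76/9*1 = -76/9 ≈ -8.4444)
c(H) = 242 (c(H) = 311 - 69 = 242)
1/(c(Y) + (15611 - v)) = 1/(242 + (15611 - 1*35350)) = 1/(242 + (15611 - 35350)) = 1/(242 - 19739) = 1/(-19497) = -1/19497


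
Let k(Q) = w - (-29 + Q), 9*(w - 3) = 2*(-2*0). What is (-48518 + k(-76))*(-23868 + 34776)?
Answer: -528056280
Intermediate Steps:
w = 3 (w = 3 + (2*(-2*0))/9 = 3 + (2*0)/9 = 3 + (⅑)*0 = 3 + 0 = 3)
k(Q) = 32 - Q (k(Q) = 3 - (-29 + Q) = 3 + (29 - Q) = 32 - Q)
(-48518 + k(-76))*(-23868 + 34776) = (-48518 + (32 - 1*(-76)))*(-23868 + 34776) = (-48518 + (32 + 76))*10908 = (-48518 + 108)*10908 = -48410*10908 = -528056280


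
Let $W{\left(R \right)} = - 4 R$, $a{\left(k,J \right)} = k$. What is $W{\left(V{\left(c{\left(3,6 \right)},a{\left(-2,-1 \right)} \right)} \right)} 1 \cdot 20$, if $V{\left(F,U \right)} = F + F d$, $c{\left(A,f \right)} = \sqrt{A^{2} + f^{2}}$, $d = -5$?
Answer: $960 \sqrt{5} \approx 2146.6$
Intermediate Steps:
$V{\left(F,U \right)} = - 4 F$ ($V{\left(F,U \right)} = F + F \left(-5\right) = F - 5 F = - 4 F$)
$W{\left(V{\left(c{\left(3,6 \right)},a{\left(-2,-1 \right)} \right)} \right)} 1 \cdot 20 = - 4 \left(- 4 \sqrt{3^{2} + 6^{2}}\right) 1 \cdot 20 = - 4 \left(- 4 \sqrt{9 + 36}\right) 1 \cdot 20 = - 4 \left(- 4 \sqrt{45}\right) 1 \cdot 20 = - 4 \left(- 4 \cdot 3 \sqrt{5}\right) 1 \cdot 20 = - 4 \left(- 12 \sqrt{5}\right) 1 \cdot 20 = 48 \sqrt{5} \cdot 1 \cdot 20 = 48 \sqrt{5} \cdot 20 = 960 \sqrt{5}$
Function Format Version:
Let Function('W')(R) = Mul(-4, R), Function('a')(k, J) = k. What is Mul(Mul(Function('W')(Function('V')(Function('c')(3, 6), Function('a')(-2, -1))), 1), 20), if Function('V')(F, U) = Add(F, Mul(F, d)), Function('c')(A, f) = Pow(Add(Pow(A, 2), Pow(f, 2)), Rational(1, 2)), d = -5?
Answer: Mul(960, Pow(5, Rational(1, 2))) ≈ 2146.6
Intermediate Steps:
Function('V')(F, U) = Mul(-4, F) (Function('V')(F, U) = Add(F, Mul(F, -5)) = Add(F, Mul(-5, F)) = Mul(-4, F))
Mul(Mul(Function('W')(Function('V')(Function('c')(3, 6), Function('a')(-2, -1))), 1), 20) = Mul(Mul(Mul(-4, Mul(-4, Pow(Add(Pow(3, 2), Pow(6, 2)), Rational(1, 2)))), 1), 20) = Mul(Mul(Mul(-4, Mul(-4, Pow(Add(9, 36), Rational(1, 2)))), 1), 20) = Mul(Mul(Mul(-4, Mul(-4, Pow(45, Rational(1, 2)))), 1), 20) = Mul(Mul(Mul(-4, Mul(-4, Mul(3, Pow(5, Rational(1, 2))))), 1), 20) = Mul(Mul(Mul(-4, Mul(-12, Pow(5, Rational(1, 2)))), 1), 20) = Mul(Mul(Mul(48, Pow(5, Rational(1, 2))), 1), 20) = Mul(Mul(48, Pow(5, Rational(1, 2))), 20) = Mul(960, Pow(5, Rational(1, 2)))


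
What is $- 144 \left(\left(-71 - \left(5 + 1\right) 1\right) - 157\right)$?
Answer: $33696$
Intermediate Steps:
$- 144 \left(\left(-71 - \left(5 + 1\right) 1\right) - 157\right) = - 144 \left(\left(-71 - 6 \cdot 1\right) - 157\right) = - 144 \left(\left(-71 - 6\right) - 157\right) = - 144 \left(-77 - 157\right) = \left(-144\right) \left(-234\right) = 33696$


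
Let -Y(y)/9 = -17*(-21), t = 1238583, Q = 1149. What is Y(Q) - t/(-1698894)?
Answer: -1819102613/566298 ≈ -3212.3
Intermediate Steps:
Y(y) = -3213 (Y(y) = -(-153)*(-21) = -9*357 = -3213)
Y(Q) - t/(-1698894) = -3213 - 1238583/(-1698894) = -3213 - 1238583*(-1)/1698894 = -3213 - 1*(-412861/566298) = -3213 + 412861/566298 = -1819102613/566298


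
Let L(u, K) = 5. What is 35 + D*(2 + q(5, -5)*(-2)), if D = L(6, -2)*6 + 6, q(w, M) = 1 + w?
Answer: -325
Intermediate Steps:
D = 36 (D = 5*6 + 6 = 30 + 6 = 36)
35 + D*(2 + q(5, -5)*(-2)) = 35 + 36*(2 + (1 + 5)*(-2)) = 35 + 36*(2 + 6*(-2)) = 35 + 36*(2 - 12) = 35 + 36*(-10) = 35 - 360 = -325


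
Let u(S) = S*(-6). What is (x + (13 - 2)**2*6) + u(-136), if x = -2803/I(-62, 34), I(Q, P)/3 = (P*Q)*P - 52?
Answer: 331798027/215172 ≈ 1542.0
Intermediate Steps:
I(Q, P) = -156 + 3*Q*P**2 (I(Q, P) = 3*((P*Q)*P - 52) = 3*(Q*P**2 - 52) = 3*(-52 + Q*P**2) = -156 + 3*Q*P**2)
u(S) = -6*S
x = 2803/215172 (x = -2803/(-156 + 3*(-62)*34**2) = -2803/(-156 + 3*(-62)*1156) = -2803/(-156 - 215016) = -2803/(-215172) = -2803*(-1/215172) = 2803/215172 ≈ 0.013027)
(x + (13 - 2)**2*6) + u(-136) = (2803/215172 + (13 - 2)**2*6) - 6*(-136) = (2803/215172 + 11**2*6) + 816 = (2803/215172 + 121*6) + 816 = (2803/215172 + 726) + 816 = 156217675/215172 + 816 = 331798027/215172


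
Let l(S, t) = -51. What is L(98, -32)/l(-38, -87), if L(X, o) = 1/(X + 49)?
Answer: -1/7497 ≈ -0.00013339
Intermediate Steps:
L(X, o) = 1/(49 + X)
L(98, -32)/l(-38, -87) = 1/((49 + 98)*(-51)) = -1/51/147 = (1/147)*(-1/51) = -1/7497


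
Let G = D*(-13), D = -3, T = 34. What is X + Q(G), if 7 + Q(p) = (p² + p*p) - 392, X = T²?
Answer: 3799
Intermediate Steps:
G = 39 (G = -3*(-13) = 39)
X = 1156 (X = 34² = 1156)
Q(p) = -399 + 2*p² (Q(p) = -7 + ((p² + p*p) - 392) = -7 + ((p² + p²) - 392) = -7 + (2*p² - 392) = -7 + (-392 + 2*p²) = -399 + 2*p²)
X + Q(G) = 1156 + (-399 + 2*39²) = 1156 + (-399 + 2*1521) = 1156 + (-399 + 3042) = 1156 + 2643 = 3799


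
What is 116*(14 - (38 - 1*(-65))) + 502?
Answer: -9822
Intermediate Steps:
116*(14 - (38 - 1*(-65))) + 502 = 116*(14 - (38 + 65)) + 502 = 116*(14 - 1*103) + 502 = 116*(14 - 103) + 502 = 116*(-89) + 502 = -10324 + 502 = -9822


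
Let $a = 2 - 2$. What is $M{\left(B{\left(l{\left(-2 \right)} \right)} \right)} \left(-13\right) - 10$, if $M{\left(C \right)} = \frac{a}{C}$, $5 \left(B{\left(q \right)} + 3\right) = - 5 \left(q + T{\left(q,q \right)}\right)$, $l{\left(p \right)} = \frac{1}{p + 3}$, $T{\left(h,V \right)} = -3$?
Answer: $-10$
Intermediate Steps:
$a = 0$
$l{\left(p \right)} = \frac{1}{3 + p}$
$B{\left(q \right)} = - q$ ($B{\left(q \right)} = -3 + \frac{\left(-5\right) \left(q - 3\right)}{5} = -3 + \frac{\left(-5\right) \left(-3 + q\right)}{5} = -3 + \frac{15 - 5 q}{5} = -3 - \left(-3 + q\right) = - q$)
$M{\left(C \right)} = 0$ ($M{\left(C \right)} = \frac{0}{C} = 0$)
$M{\left(B{\left(l{\left(-2 \right)} \right)} \right)} \left(-13\right) - 10 = 0 \left(-13\right) - 10 = 0 - 10 = -10$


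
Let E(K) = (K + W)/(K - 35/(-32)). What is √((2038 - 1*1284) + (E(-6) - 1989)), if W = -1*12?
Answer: I*√30351083/157 ≈ 35.09*I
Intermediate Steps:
W = -12
E(K) = (-12 + K)/(35/32 + K) (E(K) = (K - 12)/(K - 35/(-32)) = (-12 + K)/(K - 35*(-1/32)) = (-12 + K)/(K + 35/32) = (-12 + K)/(35/32 + K))
√((2038 - 1*1284) + (E(-6) - 1989)) = √((2038 - 1*1284) + (32*(-12 - 6)/(35 + 32*(-6)) - 1989)) = √((2038 - 1284) + (32*(-18)/(35 - 192) - 1989)) = √(754 + (32*(-18)/(-157) - 1989)) = √(754 + (32*(-1/157)*(-18) - 1989)) = √(754 + (576/157 - 1989)) = √(754 - 311697/157) = √(-193319/157) = I*√30351083/157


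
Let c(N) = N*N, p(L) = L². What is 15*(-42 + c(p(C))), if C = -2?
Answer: -390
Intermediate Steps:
c(N) = N²
15*(-42 + c(p(C))) = 15*(-42 + ((-2)²)²) = 15*(-42 + 4²) = 15*(-42 + 16) = 15*(-26) = -390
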